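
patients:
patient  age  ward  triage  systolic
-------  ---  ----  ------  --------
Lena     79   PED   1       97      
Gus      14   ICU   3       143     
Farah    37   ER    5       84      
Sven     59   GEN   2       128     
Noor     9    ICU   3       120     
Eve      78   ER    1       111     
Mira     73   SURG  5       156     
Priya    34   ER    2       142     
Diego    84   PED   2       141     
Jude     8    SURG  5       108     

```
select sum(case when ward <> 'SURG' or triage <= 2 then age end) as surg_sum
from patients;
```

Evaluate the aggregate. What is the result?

394

patient=Lena: ✓ → 79
patient=Gus: ✓ → 14
patient=Farah: ✓ → 37
patient=Sven: ✓ → 59
patient=Noor: ✓ → 9
patient=Eve: ✓ → 78
patient=Mira: ✗
patient=Priya: ✓ → 34
patient=Diego: ✓ → 84
patient=Jude: ✗
surg_sum = 79 + 14 + 37 + 59 + 9 + 78 + 34 + 84 = 394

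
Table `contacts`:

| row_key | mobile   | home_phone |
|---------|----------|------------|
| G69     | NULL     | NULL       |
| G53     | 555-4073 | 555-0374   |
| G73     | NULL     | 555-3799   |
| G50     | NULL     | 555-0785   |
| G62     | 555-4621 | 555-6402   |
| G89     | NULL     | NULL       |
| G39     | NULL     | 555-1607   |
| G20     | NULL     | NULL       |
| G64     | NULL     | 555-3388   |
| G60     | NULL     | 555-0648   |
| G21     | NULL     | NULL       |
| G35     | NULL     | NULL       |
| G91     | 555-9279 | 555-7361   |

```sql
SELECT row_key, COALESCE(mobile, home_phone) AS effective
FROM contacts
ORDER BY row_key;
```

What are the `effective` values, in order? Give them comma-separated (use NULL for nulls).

row_key=G20: mobile=NULL, home_phone=NULL (all NULL) → NULL
row_key=G21: mobile=NULL, home_phone=NULL (all NULL) → NULL
row_key=G35: mobile=NULL, home_phone=NULL (all NULL) → NULL
row_key=G39: mobile=NULL, home_phone=555-1607 → 555-1607
row_key=G50: mobile=NULL, home_phone=555-0785 → 555-0785
row_key=G53: mobile=555-4073 → 555-4073
row_key=G60: mobile=NULL, home_phone=555-0648 → 555-0648
row_key=G62: mobile=555-4621 → 555-4621
row_key=G64: mobile=NULL, home_phone=555-3388 → 555-3388
row_key=G69: mobile=NULL, home_phone=NULL (all NULL) → NULL
row_key=G73: mobile=NULL, home_phone=555-3799 → 555-3799
row_key=G89: mobile=NULL, home_phone=NULL (all NULL) → NULL
row_key=G91: mobile=555-9279 → 555-9279

NULL, NULL, NULL, 555-1607, 555-0785, 555-4073, 555-0648, 555-4621, 555-3388, NULL, 555-3799, NULL, 555-9279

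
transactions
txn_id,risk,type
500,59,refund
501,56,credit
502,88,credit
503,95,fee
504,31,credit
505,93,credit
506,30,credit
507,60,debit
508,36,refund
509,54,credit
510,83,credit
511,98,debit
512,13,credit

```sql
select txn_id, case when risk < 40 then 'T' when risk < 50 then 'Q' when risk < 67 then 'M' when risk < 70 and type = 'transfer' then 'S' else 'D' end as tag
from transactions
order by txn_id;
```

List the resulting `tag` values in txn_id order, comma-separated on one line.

txn_id=500: risk < 67 → M
txn_id=501: risk < 67 → M
txn_id=502: ELSE → D
txn_id=503: ELSE → D
txn_id=504: risk < 40 → T
txn_id=505: ELSE → D
txn_id=506: risk < 40 → T
txn_id=507: risk < 67 → M
txn_id=508: risk < 40 → T
txn_id=509: risk < 67 → M
txn_id=510: ELSE → D
txn_id=511: ELSE → D
txn_id=512: risk < 40 → T

M, M, D, D, T, D, T, M, T, M, D, D, T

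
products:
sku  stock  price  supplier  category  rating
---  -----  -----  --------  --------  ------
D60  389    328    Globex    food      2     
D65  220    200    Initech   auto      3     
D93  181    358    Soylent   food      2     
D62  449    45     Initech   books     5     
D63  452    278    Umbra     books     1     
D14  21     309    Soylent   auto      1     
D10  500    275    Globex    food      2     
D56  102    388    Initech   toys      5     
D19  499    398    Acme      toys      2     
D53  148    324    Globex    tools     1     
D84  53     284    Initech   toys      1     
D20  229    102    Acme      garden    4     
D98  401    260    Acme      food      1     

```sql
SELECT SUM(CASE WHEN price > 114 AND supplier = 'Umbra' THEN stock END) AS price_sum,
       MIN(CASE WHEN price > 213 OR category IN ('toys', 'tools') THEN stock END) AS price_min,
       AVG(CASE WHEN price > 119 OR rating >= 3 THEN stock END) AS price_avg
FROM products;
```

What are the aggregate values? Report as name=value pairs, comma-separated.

price_sum=452, price_min=21, price_avg=280.3076923077

[price_sum: price > 114 AND supplier = 'Umbra']
sku=D60: ✗
sku=D65: ✗
sku=D93: ✗
sku=D62: ✗
sku=D63: ✓ → 452
sku=D14: ✗
sku=D10: ✗
sku=D56: ✗
sku=D19: ✗
sku=D53: ✗
sku=D84: ✗
sku=D20: ✗
sku=D98: ✗
price_sum = 452
—
[price_min: price > 213 OR category IN ('toys', 'tools')]
sku=D60: ✓ → 389
sku=D65: ✗
sku=D93: ✓ → 181
sku=D62: ✗
sku=D63: ✓ → 452
sku=D14: ✓ → 21
sku=D10: ✓ → 500
sku=D56: ✓ → 102
sku=D19: ✓ → 499
sku=D53: ✓ → 148
sku=D84: ✓ → 53
sku=D20: ✗
sku=D98: ✓ → 401
price_min = MIN(389, 181, 452, 21, 500, 102, 499, 148, 53, 401) = 21
—
[price_avg: price > 119 OR rating >= 3]
sku=D60: ✓ → 389
sku=D65: ✓ → 220
sku=D93: ✓ → 181
sku=D62: ✓ → 449
sku=D63: ✓ → 452
sku=D14: ✓ → 21
sku=D10: ✓ → 500
sku=D56: ✓ → 102
sku=D19: ✓ → 499
sku=D53: ✓ → 148
sku=D84: ✓ → 53
sku=D20: ✓ → 229
sku=D98: ✓ → 401
price_avg = (389 + 220 + 181 + 449 + 452 + 21 + 500 + 102 + 499 + 148 + 53 + 229 + 401) / 13 = 280.3076923077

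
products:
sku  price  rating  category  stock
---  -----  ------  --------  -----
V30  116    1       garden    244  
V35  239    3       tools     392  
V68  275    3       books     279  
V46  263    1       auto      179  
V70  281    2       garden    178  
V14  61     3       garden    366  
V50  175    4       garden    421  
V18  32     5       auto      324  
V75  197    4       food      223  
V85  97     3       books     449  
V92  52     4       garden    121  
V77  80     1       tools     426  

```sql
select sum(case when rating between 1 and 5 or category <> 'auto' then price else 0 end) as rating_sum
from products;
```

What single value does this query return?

1868

sku=V30: ✓ → 116
sku=V35: ✓ → 239
sku=V68: ✓ → 275
sku=V46: ✓ → 263
sku=V70: ✓ → 281
sku=V14: ✓ → 61
sku=V50: ✓ → 175
sku=V18: ✓ → 32
sku=V75: ✓ → 197
sku=V85: ✓ → 97
sku=V92: ✓ → 52
sku=V77: ✓ → 80
rating_sum = 116 + 239 + 275 + 263 + 281 + 61 + 175 + 32 + 197 + 97 + 52 + 80 = 1868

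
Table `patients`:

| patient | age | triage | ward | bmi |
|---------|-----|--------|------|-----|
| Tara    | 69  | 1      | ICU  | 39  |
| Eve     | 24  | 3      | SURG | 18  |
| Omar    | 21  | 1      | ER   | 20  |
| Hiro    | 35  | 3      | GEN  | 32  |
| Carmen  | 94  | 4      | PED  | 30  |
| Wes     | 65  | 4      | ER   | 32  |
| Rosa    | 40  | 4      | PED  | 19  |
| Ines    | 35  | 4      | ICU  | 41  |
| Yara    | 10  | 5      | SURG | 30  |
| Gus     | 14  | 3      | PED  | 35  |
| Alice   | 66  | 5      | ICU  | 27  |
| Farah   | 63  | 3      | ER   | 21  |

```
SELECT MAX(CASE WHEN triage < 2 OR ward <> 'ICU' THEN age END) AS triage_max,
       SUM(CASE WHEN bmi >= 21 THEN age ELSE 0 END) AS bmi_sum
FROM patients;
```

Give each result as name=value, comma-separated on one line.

[triage_max: triage < 2 OR ward <> 'ICU']
patient=Tara: ✓ → 69
patient=Eve: ✓ → 24
patient=Omar: ✓ → 21
patient=Hiro: ✓ → 35
patient=Carmen: ✓ → 94
patient=Wes: ✓ → 65
patient=Rosa: ✓ → 40
patient=Ines: ✗
patient=Yara: ✓ → 10
patient=Gus: ✓ → 14
patient=Alice: ✗
patient=Farah: ✓ → 63
triage_max = MAX(69, 24, 21, 35, 94, 65, 40, 10, 14, 63) = 94
—
[bmi_sum: bmi >= 21]
patient=Tara: ✓ → 69
patient=Eve: ✗
patient=Omar: ✗
patient=Hiro: ✓ → 35
patient=Carmen: ✓ → 94
patient=Wes: ✓ → 65
patient=Rosa: ✗
patient=Ines: ✓ → 35
patient=Yara: ✓ → 10
patient=Gus: ✓ → 14
patient=Alice: ✓ → 66
patient=Farah: ✓ → 63
bmi_sum = 69 + 35 + 94 + 65 + 35 + 10 + 14 + 66 + 63 = 451

triage_max=94, bmi_sum=451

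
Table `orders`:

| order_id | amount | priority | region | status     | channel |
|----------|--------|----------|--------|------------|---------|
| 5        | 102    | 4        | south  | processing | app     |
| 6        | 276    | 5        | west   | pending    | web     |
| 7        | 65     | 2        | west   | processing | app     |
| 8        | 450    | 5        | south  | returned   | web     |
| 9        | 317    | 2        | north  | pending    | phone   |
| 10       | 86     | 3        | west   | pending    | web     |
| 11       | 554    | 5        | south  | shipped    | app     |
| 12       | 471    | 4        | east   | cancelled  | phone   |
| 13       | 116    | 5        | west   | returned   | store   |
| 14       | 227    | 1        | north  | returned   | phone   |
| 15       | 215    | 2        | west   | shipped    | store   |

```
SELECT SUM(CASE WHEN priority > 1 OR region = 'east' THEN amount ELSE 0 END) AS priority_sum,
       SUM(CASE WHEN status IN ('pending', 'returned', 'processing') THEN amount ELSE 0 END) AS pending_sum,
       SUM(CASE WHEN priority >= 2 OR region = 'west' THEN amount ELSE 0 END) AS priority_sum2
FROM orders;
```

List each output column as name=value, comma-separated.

[priority_sum: priority > 1 OR region = 'east']
order_id=5: ✓ → 102
order_id=6: ✓ → 276
order_id=7: ✓ → 65
order_id=8: ✓ → 450
order_id=9: ✓ → 317
order_id=10: ✓ → 86
order_id=11: ✓ → 554
order_id=12: ✓ → 471
order_id=13: ✓ → 116
order_id=14: ✗
order_id=15: ✓ → 215
priority_sum = 102 + 276 + 65 + 450 + 317 + 86 + 554 + 471 + 116 + 215 = 2652
—
[pending_sum: status IN ('pending', 'returned', 'processing')]
order_id=5: ✓ → 102
order_id=6: ✓ → 276
order_id=7: ✓ → 65
order_id=8: ✓ → 450
order_id=9: ✓ → 317
order_id=10: ✓ → 86
order_id=11: ✗
order_id=12: ✗
order_id=13: ✓ → 116
order_id=14: ✓ → 227
order_id=15: ✗
pending_sum = 102 + 276 + 65 + 450 + 317 + 86 + 116 + 227 = 1639
—
[priority_sum2: priority >= 2 OR region = 'west']
order_id=5: ✓ → 102
order_id=6: ✓ → 276
order_id=7: ✓ → 65
order_id=8: ✓ → 450
order_id=9: ✓ → 317
order_id=10: ✓ → 86
order_id=11: ✓ → 554
order_id=12: ✓ → 471
order_id=13: ✓ → 116
order_id=14: ✗
order_id=15: ✓ → 215
priority_sum2 = 102 + 276 + 65 + 450 + 317 + 86 + 554 + 471 + 116 + 215 = 2652

priority_sum=2652, pending_sum=1639, priority_sum2=2652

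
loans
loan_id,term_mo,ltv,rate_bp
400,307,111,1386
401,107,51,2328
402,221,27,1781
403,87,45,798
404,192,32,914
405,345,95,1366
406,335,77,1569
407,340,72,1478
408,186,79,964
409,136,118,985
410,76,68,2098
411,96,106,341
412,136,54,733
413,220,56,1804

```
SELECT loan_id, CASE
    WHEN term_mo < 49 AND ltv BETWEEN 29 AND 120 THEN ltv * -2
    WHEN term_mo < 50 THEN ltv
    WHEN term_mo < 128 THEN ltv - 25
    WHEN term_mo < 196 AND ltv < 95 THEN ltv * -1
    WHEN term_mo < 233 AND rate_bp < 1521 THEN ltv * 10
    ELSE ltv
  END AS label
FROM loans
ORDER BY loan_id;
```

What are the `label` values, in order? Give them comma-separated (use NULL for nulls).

loan_id=400: ELSE → 111
loan_id=401: term_mo < 128 → 26
loan_id=402: ELSE → 27
loan_id=403: term_mo < 128 → 20
loan_id=404: term_mo < 196 AND ltv < 95 → -32
loan_id=405: ELSE → 95
loan_id=406: ELSE → 77
loan_id=407: ELSE → 72
loan_id=408: term_mo < 196 AND ltv < 95 → -79
loan_id=409: term_mo < 233 AND rate_bp < 1521 → 1180
loan_id=410: term_mo < 128 → 43
loan_id=411: term_mo < 128 → 81
loan_id=412: term_mo < 196 AND ltv < 95 → -54
loan_id=413: ELSE → 56

111, 26, 27, 20, -32, 95, 77, 72, -79, 1180, 43, 81, -54, 56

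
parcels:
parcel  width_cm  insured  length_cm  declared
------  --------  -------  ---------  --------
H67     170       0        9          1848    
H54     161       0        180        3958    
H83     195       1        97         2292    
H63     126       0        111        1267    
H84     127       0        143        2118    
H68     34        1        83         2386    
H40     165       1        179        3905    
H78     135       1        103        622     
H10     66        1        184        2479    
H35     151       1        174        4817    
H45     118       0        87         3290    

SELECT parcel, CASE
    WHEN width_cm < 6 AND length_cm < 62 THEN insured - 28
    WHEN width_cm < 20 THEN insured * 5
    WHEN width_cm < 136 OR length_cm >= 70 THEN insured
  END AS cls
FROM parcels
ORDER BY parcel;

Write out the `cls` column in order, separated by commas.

1, 1, 1, 0, 0, 0, NULL, 1, 1, 1, 0

parcel=H10: width_cm < 136 OR length_cm >= 70 → 1
parcel=H35: width_cm < 136 OR length_cm >= 70 → 1
parcel=H40: width_cm < 136 OR length_cm >= 70 → 1
parcel=H45: width_cm < 136 OR length_cm >= 70 → 0
parcel=H54: width_cm < 136 OR length_cm >= 70 → 0
parcel=H63: width_cm < 136 OR length_cm >= 70 → 0
parcel=H67: (no match → NULL) → NULL
parcel=H68: width_cm < 136 OR length_cm >= 70 → 1
parcel=H78: width_cm < 136 OR length_cm >= 70 → 1
parcel=H83: width_cm < 136 OR length_cm >= 70 → 1
parcel=H84: width_cm < 136 OR length_cm >= 70 → 0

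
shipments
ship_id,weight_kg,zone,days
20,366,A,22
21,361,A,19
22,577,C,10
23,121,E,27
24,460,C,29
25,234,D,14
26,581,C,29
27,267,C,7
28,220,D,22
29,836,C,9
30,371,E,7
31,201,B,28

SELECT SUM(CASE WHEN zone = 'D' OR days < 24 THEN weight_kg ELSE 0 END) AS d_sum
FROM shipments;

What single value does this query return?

ship_id=20: ✓ → 366
ship_id=21: ✓ → 361
ship_id=22: ✓ → 577
ship_id=23: ✗
ship_id=24: ✗
ship_id=25: ✓ → 234
ship_id=26: ✗
ship_id=27: ✓ → 267
ship_id=28: ✓ → 220
ship_id=29: ✓ → 836
ship_id=30: ✓ → 371
ship_id=31: ✗
d_sum = 366 + 361 + 577 + 234 + 267 + 220 + 836 + 371 = 3232

3232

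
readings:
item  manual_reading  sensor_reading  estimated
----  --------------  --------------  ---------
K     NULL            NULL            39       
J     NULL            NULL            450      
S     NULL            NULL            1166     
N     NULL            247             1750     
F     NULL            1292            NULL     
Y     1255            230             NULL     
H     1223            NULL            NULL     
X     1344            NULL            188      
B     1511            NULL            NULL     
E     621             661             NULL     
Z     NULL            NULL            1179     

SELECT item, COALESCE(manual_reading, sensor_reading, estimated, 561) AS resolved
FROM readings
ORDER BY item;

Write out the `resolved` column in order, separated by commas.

1511, 621, 1292, 1223, 450, 39, 247, 1166, 1344, 1255, 1179

item=B: manual_reading=1511 → 1511
item=E: manual_reading=621 → 621
item=F: manual_reading=NULL, sensor_reading=1292 → 1292
item=H: manual_reading=1223 → 1223
item=J: manual_reading=NULL, sensor_reading=NULL, estimated=450 → 450
item=K: manual_reading=NULL, sensor_reading=NULL, estimated=39 → 39
item=N: manual_reading=NULL, sensor_reading=247 → 247
item=S: manual_reading=NULL, sensor_reading=NULL, estimated=1166 → 1166
item=X: manual_reading=1344 → 1344
item=Y: manual_reading=1255 → 1255
item=Z: manual_reading=NULL, sensor_reading=NULL, estimated=1179 → 1179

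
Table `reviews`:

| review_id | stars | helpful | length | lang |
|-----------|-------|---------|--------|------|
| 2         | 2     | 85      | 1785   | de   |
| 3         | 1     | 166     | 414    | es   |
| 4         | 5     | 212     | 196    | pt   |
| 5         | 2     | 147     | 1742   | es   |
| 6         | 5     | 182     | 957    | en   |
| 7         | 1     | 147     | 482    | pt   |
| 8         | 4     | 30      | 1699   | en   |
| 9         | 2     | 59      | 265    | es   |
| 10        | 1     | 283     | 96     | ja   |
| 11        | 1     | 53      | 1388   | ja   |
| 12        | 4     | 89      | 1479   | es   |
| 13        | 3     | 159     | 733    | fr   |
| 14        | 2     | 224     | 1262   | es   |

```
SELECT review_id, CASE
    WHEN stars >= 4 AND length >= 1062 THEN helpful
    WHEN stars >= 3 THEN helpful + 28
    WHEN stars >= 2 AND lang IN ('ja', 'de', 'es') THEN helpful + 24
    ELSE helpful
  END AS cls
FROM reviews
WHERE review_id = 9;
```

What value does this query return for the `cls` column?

83

review_id = 9: stars=2, helpful=59, length=265, lang=es.
stars >= 4 AND length >= 1062 → false
stars >= 3 → false
stars >= 2 AND lang IN ('ja', 'de', 'es') → true → 83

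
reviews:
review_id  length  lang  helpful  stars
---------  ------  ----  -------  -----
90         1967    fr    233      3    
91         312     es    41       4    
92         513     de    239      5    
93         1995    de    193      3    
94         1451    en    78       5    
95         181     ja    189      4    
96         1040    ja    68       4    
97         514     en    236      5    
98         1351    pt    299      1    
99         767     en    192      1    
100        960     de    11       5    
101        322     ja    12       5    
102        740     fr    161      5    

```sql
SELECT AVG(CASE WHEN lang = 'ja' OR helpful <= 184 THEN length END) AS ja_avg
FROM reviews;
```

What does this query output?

review_id=90: ✗
review_id=91: ✓ → 312
review_id=92: ✗
review_id=93: ✗
review_id=94: ✓ → 1451
review_id=95: ✓ → 181
review_id=96: ✓ → 1040
review_id=97: ✗
review_id=98: ✗
review_id=99: ✗
review_id=100: ✓ → 960
review_id=101: ✓ → 322
review_id=102: ✓ → 740
ja_avg = (312 + 1451 + 181 + 1040 + 960 + 322 + 740) / 7 = 715.1428571429

715.1428571429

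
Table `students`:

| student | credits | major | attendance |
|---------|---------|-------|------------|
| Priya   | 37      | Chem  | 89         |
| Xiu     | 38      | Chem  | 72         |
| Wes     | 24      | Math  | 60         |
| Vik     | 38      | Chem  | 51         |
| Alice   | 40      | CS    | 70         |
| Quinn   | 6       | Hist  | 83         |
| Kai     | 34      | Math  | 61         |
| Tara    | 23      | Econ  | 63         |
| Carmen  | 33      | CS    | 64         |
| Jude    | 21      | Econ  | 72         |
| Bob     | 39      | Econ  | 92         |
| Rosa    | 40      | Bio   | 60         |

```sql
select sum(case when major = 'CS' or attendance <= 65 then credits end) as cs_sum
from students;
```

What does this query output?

232

student=Priya: ✗
student=Xiu: ✗
student=Wes: ✓ → 24
student=Vik: ✓ → 38
student=Alice: ✓ → 40
student=Quinn: ✗
student=Kai: ✓ → 34
student=Tara: ✓ → 23
student=Carmen: ✓ → 33
student=Jude: ✗
student=Bob: ✗
student=Rosa: ✓ → 40
cs_sum = 24 + 38 + 40 + 34 + 23 + 33 + 40 = 232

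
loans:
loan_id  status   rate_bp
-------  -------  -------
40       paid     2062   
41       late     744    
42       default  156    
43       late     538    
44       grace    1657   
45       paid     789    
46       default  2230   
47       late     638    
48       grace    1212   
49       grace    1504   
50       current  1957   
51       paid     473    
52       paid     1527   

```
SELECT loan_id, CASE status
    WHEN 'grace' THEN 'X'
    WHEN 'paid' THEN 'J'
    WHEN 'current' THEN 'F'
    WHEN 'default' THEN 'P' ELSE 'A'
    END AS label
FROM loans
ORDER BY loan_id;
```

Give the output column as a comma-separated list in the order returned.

loan_id=40: status='paid' → J
loan_id=41: ELSE → A
loan_id=42: status='default' → P
loan_id=43: ELSE → A
loan_id=44: status='grace' → X
loan_id=45: status='paid' → J
loan_id=46: status='default' → P
loan_id=47: ELSE → A
loan_id=48: status='grace' → X
loan_id=49: status='grace' → X
loan_id=50: status='current' → F
loan_id=51: status='paid' → J
loan_id=52: status='paid' → J

J, A, P, A, X, J, P, A, X, X, F, J, J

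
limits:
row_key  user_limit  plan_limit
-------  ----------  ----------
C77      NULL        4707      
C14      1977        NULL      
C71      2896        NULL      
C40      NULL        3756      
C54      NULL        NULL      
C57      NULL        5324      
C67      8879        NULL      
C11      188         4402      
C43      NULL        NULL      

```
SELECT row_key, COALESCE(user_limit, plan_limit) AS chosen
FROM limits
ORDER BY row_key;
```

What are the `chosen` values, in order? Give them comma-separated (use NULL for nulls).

188, 1977, 3756, NULL, NULL, 5324, 8879, 2896, 4707

row_key=C11: user_limit=188 → 188
row_key=C14: user_limit=1977 → 1977
row_key=C40: user_limit=NULL, plan_limit=3756 → 3756
row_key=C43: user_limit=NULL, plan_limit=NULL (all NULL) → NULL
row_key=C54: user_limit=NULL, plan_limit=NULL (all NULL) → NULL
row_key=C57: user_limit=NULL, plan_limit=5324 → 5324
row_key=C67: user_limit=8879 → 8879
row_key=C71: user_limit=2896 → 2896
row_key=C77: user_limit=NULL, plan_limit=4707 → 4707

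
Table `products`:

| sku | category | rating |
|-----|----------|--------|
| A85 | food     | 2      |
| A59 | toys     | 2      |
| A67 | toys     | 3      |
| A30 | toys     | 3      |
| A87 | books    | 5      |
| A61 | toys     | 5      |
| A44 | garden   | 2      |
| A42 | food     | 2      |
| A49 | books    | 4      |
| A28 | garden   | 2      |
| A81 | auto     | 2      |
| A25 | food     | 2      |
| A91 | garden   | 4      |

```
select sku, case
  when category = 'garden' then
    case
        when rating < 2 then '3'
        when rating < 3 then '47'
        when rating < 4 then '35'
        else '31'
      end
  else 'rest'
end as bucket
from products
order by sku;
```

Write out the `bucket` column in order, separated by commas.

rest, 47, rest, rest, 47, rest, rest, rest, rest, rest, rest, rest, 31

sku=A25: category='food' → outer ELSE → rest
sku=A28: category='garden' → inner[rating < 3] → 47
sku=A30: category='toys' → outer ELSE → rest
sku=A42: category='food' → outer ELSE → rest
sku=A44: category='garden' → inner[rating < 3] → 47
sku=A49: category='books' → outer ELSE → rest
sku=A59: category='toys' → outer ELSE → rest
sku=A61: category='toys' → outer ELSE → rest
sku=A67: category='toys' → outer ELSE → rest
sku=A81: category='auto' → outer ELSE → rest
sku=A85: category='food' → outer ELSE → rest
sku=A87: category='books' → outer ELSE → rest
sku=A91: category='garden' → inner[ELSE] → 31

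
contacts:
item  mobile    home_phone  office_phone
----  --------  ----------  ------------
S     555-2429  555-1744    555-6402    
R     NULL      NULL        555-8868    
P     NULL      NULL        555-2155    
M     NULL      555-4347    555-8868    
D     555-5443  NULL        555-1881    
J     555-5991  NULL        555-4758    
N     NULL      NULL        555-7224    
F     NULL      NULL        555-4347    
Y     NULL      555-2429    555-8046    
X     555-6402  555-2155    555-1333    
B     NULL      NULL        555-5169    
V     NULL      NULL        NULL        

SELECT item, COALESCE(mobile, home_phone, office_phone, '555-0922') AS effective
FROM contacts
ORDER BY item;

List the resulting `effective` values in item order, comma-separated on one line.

item=B: mobile=NULL, home_phone=NULL, office_phone=555-5169 → 555-5169
item=D: mobile=555-5443 → 555-5443
item=F: mobile=NULL, home_phone=NULL, office_phone=555-4347 → 555-4347
item=J: mobile=555-5991 → 555-5991
item=M: mobile=NULL, home_phone=555-4347 → 555-4347
item=N: mobile=NULL, home_phone=NULL, office_phone=555-7224 → 555-7224
item=P: mobile=NULL, home_phone=NULL, office_phone=555-2155 → 555-2155
item=R: mobile=NULL, home_phone=NULL, office_phone=555-8868 → 555-8868
item=S: mobile=555-2429 → 555-2429
item=V: mobile=NULL, home_phone=NULL, office_phone=NULL, → literal 555-0922 → 555-0922
item=X: mobile=555-6402 → 555-6402
item=Y: mobile=NULL, home_phone=555-2429 → 555-2429

555-5169, 555-5443, 555-4347, 555-5991, 555-4347, 555-7224, 555-2155, 555-8868, 555-2429, 555-0922, 555-6402, 555-2429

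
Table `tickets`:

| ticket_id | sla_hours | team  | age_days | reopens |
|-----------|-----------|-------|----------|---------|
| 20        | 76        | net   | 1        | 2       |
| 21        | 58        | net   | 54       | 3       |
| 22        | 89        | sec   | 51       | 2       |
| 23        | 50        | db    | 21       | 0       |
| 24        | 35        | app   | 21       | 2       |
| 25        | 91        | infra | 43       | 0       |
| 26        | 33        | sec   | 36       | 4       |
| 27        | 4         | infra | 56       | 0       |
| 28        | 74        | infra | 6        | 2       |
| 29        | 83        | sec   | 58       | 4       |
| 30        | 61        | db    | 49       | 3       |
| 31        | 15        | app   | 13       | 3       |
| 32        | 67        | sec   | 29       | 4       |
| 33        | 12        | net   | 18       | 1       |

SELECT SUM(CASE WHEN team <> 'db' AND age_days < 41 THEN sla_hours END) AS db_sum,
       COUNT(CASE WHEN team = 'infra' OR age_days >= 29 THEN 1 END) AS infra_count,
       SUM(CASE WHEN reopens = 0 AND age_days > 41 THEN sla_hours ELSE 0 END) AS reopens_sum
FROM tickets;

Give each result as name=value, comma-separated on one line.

[db_sum: team <> 'db' AND age_days < 41]
ticket_id=20: ✓ → 76
ticket_id=21: ✗
ticket_id=22: ✗
ticket_id=23: ✗
ticket_id=24: ✓ → 35
ticket_id=25: ✗
ticket_id=26: ✓ → 33
ticket_id=27: ✗
ticket_id=28: ✓ → 74
ticket_id=29: ✗
ticket_id=30: ✗
ticket_id=31: ✓ → 15
ticket_id=32: ✓ → 67
ticket_id=33: ✓ → 12
db_sum = 76 + 35 + 33 + 74 + 15 + 67 + 12 = 312
—
[infra_count: team = 'infra' OR age_days >= 29]
ticket_id=20: ✗
ticket_id=21: ✓ → 1
ticket_id=22: ✓ → 1
ticket_id=23: ✗
ticket_id=24: ✗
ticket_id=25: ✓ → 1
ticket_id=26: ✓ → 1
ticket_id=27: ✓ → 1
ticket_id=28: ✓ → 1
ticket_id=29: ✓ → 1
ticket_id=30: ✓ → 1
ticket_id=31: ✗
ticket_id=32: ✓ → 1
ticket_id=33: ✗
infra_count = COUNT(1, 1, 1, 1, 1, 1, 1, 1, 1) = 9
—
[reopens_sum: reopens = 0 AND age_days > 41]
ticket_id=20: ✗
ticket_id=21: ✗
ticket_id=22: ✗
ticket_id=23: ✗
ticket_id=24: ✗
ticket_id=25: ✓ → 91
ticket_id=26: ✗
ticket_id=27: ✓ → 4
ticket_id=28: ✗
ticket_id=29: ✗
ticket_id=30: ✗
ticket_id=31: ✗
ticket_id=32: ✗
ticket_id=33: ✗
reopens_sum = 91 + 4 = 95

db_sum=312, infra_count=9, reopens_sum=95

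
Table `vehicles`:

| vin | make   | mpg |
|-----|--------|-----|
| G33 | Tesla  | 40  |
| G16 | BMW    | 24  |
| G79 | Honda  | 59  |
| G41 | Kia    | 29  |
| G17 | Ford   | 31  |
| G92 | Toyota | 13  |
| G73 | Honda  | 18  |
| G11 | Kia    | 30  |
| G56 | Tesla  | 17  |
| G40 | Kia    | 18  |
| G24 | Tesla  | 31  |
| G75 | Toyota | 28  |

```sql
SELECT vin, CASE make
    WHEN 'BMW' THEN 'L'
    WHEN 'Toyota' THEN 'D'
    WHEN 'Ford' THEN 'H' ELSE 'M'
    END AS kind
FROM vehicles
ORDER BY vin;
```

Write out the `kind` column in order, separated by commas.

M, L, H, M, M, M, M, M, M, D, M, D

vin=G11: ELSE → M
vin=G16: make='BMW' → L
vin=G17: make='Ford' → H
vin=G24: ELSE → M
vin=G33: ELSE → M
vin=G40: ELSE → M
vin=G41: ELSE → M
vin=G56: ELSE → M
vin=G73: ELSE → M
vin=G75: make='Toyota' → D
vin=G79: ELSE → M
vin=G92: make='Toyota' → D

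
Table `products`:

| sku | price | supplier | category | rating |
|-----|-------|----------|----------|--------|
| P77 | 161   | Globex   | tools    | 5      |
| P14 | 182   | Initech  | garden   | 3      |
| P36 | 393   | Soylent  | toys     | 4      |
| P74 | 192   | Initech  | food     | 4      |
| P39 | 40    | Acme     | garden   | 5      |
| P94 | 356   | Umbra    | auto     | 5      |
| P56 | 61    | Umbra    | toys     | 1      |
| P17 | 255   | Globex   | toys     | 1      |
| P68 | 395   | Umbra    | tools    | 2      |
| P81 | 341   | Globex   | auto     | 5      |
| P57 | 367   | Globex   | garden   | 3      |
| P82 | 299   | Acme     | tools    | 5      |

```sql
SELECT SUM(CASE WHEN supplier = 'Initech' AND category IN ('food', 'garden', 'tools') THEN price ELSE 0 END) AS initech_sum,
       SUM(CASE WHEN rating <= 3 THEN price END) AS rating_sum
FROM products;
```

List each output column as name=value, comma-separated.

[initech_sum: supplier = 'Initech' AND category IN ('food', 'garden', 'tools')]
sku=P77: ✗
sku=P14: ✓ → 182
sku=P36: ✗
sku=P74: ✓ → 192
sku=P39: ✗
sku=P94: ✗
sku=P56: ✗
sku=P17: ✗
sku=P68: ✗
sku=P81: ✗
sku=P57: ✗
sku=P82: ✗
initech_sum = 182 + 192 = 374
—
[rating_sum: rating <= 3]
sku=P77: ✗
sku=P14: ✓ → 182
sku=P36: ✗
sku=P74: ✗
sku=P39: ✗
sku=P94: ✗
sku=P56: ✓ → 61
sku=P17: ✓ → 255
sku=P68: ✓ → 395
sku=P81: ✗
sku=P57: ✓ → 367
sku=P82: ✗
rating_sum = 182 + 61 + 255 + 395 + 367 = 1260

initech_sum=374, rating_sum=1260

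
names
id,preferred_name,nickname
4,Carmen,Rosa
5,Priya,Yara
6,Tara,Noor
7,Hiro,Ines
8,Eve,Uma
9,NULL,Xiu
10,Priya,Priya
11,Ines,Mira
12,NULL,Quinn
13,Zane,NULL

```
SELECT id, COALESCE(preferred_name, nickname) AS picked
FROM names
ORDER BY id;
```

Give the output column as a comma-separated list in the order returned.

id=4: preferred_name=Carmen → Carmen
id=5: preferred_name=Priya → Priya
id=6: preferred_name=Tara → Tara
id=7: preferred_name=Hiro → Hiro
id=8: preferred_name=Eve → Eve
id=9: preferred_name=NULL, nickname=Xiu → Xiu
id=10: preferred_name=Priya → Priya
id=11: preferred_name=Ines → Ines
id=12: preferred_name=NULL, nickname=Quinn → Quinn
id=13: preferred_name=Zane → Zane

Carmen, Priya, Tara, Hiro, Eve, Xiu, Priya, Ines, Quinn, Zane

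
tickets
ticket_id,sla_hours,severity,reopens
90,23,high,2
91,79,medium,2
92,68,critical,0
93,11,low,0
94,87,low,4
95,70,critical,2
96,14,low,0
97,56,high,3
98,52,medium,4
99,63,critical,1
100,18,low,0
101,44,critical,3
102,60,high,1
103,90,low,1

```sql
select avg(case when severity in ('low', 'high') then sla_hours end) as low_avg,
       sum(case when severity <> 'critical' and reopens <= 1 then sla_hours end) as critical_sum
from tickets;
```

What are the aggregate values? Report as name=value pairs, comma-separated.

[low_avg: severity in ('low', 'high')]
ticket_id=90: ✓ → 23
ticket_id=91: ✗
ticket_id=92: ✗
ticket_id=93: ✓ → 11
ticket_id=94: ✓ → 87
ticket_id=95: ✗
ticket_id=96: ✓ → 14
ticket_id=97: ✓ → 56
ticket_id=98: ✗
ticket_id=99: ✗
ticket_id=100: ✓ → 18
ticket_id=101: ✗
ticket_id=102: ✓ → 60
ticket_id=103: ✓ → 90
low_avg = (23 + 11 + 87 + 14 + 56 + 18 + 60 + 90) / 8 = 44.875
—
[critical_sum: severity <> 'critical' and reopens <= 1]
ticket_id=90: ✗
ticket_id=91: ✗
ticket_id=92: ✗
ticket_id=93: ✓ → 11
ticket_id=94: ✗
ticket_id=95: ✗
ticket_id=96: ✓ → 14
ticket_id=97: ✗
ticket_id=98: ✗
ticket_id=99: ✗
ticket_id=100: ✓ → 18
ticket_id=101: ✗
ticket_id=102: ✓ → 60
ticket_id=103: ✓ → 90
critical_sum = 11 + 14 + 18 + 60 + 90 = 193

low_avg=44.875, critical_sum=193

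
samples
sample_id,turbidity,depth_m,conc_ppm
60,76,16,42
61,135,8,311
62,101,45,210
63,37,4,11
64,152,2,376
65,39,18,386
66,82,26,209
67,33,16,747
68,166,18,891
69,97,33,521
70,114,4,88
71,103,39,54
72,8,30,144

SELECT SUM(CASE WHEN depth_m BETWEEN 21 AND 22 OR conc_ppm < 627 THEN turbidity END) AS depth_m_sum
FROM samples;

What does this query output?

944

sample_id=60: ✓ → 76
sample_id=61: ✓ → 135
sample_id=62: ✓ → 101
sample_id=63: ✓ → 37
sample_id=64: ✓ → 152
sample_id=65: ✓ → 39
sample_id=66: ✓ → 82
sample_id=67: ✗
sample_id=68: ✗
sample_id=69: ✓ → 97
sample_id=70: ✓ → 114
sample_id=71: ✓ → 103
sample_id=72: ✓ → 8
depth_m_sum = 76 + 135 + 101 + 37 + 152 + 39 + 82 + 97 + 114 + 103 + 8 = 944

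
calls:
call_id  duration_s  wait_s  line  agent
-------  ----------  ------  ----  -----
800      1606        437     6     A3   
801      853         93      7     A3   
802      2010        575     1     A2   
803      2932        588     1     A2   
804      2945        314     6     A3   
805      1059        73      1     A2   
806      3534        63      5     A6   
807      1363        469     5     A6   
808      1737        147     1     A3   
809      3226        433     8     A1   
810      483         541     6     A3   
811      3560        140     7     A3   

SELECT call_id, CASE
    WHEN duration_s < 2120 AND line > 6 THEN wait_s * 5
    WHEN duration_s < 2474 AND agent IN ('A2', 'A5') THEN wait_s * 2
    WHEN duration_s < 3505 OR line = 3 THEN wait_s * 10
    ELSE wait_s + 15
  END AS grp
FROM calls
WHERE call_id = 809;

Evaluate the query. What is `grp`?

call_id = 809: duration_s=3226, wait_s=433, line=8, agent=A1.
duration_s < 2120 AND line > 6 → false
duration_s < 2474 AND agent IN ('A2', 'A5') → false
duration_s < 3505 OR line = 3 → true → 4330

4330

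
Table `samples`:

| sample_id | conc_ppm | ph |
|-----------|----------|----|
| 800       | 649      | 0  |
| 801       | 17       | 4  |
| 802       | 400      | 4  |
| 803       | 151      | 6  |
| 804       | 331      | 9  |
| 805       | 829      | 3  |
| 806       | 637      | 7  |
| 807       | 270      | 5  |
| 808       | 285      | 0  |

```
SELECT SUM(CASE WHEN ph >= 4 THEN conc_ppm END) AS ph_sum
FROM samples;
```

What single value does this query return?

sample_id=800: ✗
sample_id=801: ✓ → 17
sample_id=802: ✓ → 400
sample_id=803: ✓ → 151
sample_id=804: ✓ → 331
sample_id=805: ✗
sample_id=806: ✓ → 637
sample_id=807: ✓ → 270
sample_id=808: ✗
ph_sum = 17 + 400 + 151 + 331 + 637 + 270 = 1806

1806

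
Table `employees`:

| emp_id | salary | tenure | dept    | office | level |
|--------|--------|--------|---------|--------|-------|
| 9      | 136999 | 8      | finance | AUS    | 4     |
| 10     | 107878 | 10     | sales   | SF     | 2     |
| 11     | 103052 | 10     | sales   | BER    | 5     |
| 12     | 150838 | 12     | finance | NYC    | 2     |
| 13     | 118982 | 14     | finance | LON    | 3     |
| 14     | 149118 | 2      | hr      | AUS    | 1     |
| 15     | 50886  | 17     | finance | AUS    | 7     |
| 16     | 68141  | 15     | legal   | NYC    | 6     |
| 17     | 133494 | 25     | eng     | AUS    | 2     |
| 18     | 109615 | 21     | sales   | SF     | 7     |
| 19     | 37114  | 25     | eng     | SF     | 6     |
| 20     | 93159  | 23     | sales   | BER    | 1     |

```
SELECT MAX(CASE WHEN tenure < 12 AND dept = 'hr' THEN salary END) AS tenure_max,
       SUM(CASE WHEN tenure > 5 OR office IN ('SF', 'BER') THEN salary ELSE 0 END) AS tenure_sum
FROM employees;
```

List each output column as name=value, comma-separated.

[tenure_max: tenure < 12 AND dept = 'hr']
emp_id=9: ✗
emp_id=10: ✗
emp_id=11: ✗
emp_id=12: ✗
emp_id=13: ✗
emp_id=14: ✓ → 149118
emp_id=15: ✗
emp_id=16: ✗
emp_id=17: ✗
emp_id=18: ✗
emp_id=19: ✗
emp_id=20: ✗
tenure_max = MAX(149118) = 149118
—
[tenure_sum: tenure > 5 OR office IN ('SF', 'BER')]
emp_id=9: ✓ → 136999
emp_id=10: ✓ → 107878
emp_id=11: ✓ → 103052
emp_id=12: ✓ → 150838
emp_id=13: ✓ → 118982
emp_id=14: ✗
emp_id=15: ✓ → 50886
emp_id=16: ✓ → 68141
emp_id=17: ✓ → 133494
emp_id=18: ✓ → 109615
emp_id=19: ✓ → 37114
emp_id=20: ✓ → 93159
tenure_sum = 136999 + 107878 + 103052 + 150838 + 118982 + 50886 + 68141 + 133494 + 109615 + 37114 + 93159 = 1110158

tenure_max=149118, tenure_sum=1110158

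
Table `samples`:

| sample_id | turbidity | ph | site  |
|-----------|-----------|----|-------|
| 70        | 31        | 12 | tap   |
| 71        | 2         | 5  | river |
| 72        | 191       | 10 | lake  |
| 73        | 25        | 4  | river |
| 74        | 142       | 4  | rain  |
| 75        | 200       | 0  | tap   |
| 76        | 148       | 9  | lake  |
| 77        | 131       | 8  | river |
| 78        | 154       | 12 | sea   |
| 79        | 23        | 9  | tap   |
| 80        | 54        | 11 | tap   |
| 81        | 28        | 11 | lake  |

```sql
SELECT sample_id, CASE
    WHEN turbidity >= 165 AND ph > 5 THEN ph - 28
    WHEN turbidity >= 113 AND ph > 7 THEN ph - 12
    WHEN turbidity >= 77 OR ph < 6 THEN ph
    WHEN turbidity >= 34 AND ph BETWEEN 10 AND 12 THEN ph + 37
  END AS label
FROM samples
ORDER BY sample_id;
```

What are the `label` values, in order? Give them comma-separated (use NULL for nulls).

NULL, 5, -18, 4, 4, 0, -3, -4, 0, NULL, 48, NULL

sample_id=70: (no match → NULL) → NULL
sample_id=71: turbidity >= 77 OR ph < 6 → 5
sample_id=72: turbidity >= 165 AND ph > 5 → -18
sample_id=73: turbidity >= 77 OR ph < 6 → 4
sample_id=74: turbidity >= 77 OR ph < 6 → 4
sample_id=75: turbidity >= 77 OR ph < 6 → 0
sample_id=76: turbidity >= 113 AND ph > 7 → -3
sample_id=77: turbidity >= 113 AND ph > 7 → -4
sample_id=78: turbidity >= 113 AND ph > 7 → 0
sample_id=79: (no match → NULL) → NULL
sample_id=80: turbidity >= 34 AND ph BETWEEN 10 AND 12 → 48
sample_id=81: (no match → NULL) → NULL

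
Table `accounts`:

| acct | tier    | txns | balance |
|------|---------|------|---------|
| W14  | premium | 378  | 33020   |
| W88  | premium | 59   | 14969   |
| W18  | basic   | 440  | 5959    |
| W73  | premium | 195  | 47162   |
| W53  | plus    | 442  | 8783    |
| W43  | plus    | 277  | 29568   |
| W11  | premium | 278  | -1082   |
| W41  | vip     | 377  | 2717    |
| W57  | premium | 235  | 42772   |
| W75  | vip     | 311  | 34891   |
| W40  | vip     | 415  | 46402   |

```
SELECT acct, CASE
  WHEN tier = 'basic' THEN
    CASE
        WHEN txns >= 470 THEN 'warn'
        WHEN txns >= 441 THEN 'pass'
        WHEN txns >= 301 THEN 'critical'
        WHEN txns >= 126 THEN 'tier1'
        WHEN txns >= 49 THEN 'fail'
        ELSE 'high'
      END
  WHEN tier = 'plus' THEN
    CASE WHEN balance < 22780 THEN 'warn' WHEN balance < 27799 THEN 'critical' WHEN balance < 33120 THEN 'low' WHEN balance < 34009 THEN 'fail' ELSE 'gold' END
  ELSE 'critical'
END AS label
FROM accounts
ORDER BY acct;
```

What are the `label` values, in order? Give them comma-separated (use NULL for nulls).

critical, critical, critical, critical, critical, low, warn, critical, critical, critical, critical

acct=W11: tier='premium' → outer ELSE → critical
acct=W14: tier='premium' → outer ELSE → critical
acct=W18: tier='basic' → inner[txns >= 301] → critical
acct=W40: tier='vip' → outer ELSE → critical
acct=W41: tier='vip' → outer ELSE → critical
acct=W43: tier='plus' → inner[balance < 33120] → low
acct=W53: tier='plus' → inner[balance < 22780] → warn
acct=W57: tier='premium' → outer ELSE → critical
acct=W73: tier='premium' → outer ELSE → critical
acct=W75: tier='vip' → outer ELSE → critical
acct=W88: tier='premium' → outer ELSE → critical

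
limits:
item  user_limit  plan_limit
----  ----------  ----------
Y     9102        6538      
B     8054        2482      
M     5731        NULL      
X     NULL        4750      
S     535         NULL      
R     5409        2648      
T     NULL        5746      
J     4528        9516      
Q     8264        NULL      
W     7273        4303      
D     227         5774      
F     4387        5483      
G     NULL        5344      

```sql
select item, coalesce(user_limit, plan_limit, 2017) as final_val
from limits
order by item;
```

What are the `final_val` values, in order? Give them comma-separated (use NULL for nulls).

8054, 227, 4387, 5344, 4528, 5731, 8264, 5409, 535, 5746, 7273, 4750, 9102

item=B: user_limit=8054 → 8054
item=D: user_limit=227 → 227
item=F: user_limit=4387 → 4387
item=G: user_limit=NULL, plan_limit=5344 → 5344
item=J: user_limit=4528 → 4528
item=M: user_limit=5731 → 5731
item=Q: user_limit=8264 → 8264
item=R: user_limit=5409 → 5409
item=S: user_limit=535 → 535
item=T: user_limit=NULL, plan_limit=5746 → 5746
item=W: user_limit=7273 → 7273
item=X: user_limit=NULL, plan_limit=4750 → 4750
item=Y: user_limit=9102 → 9102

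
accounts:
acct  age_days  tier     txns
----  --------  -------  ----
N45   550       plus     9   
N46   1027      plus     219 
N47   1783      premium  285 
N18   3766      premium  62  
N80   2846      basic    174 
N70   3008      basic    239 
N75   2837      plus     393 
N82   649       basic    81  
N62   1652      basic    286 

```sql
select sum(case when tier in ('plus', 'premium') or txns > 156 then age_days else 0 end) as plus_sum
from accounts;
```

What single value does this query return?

17469

acct=N45: ✓ → 550
acct=N46: ✓ → 1027
acct=N47: ✓ → 1783
acct=N18: ✓ → 3766
acct=N80: ✓ → 2846
acct=N70: ✓ → 3008
acct=N75: ✓ → 2837
acct=N82: ✗
acct=N62: ✓ → 1652
plus_sum = 550 + 1027 + 1783 + 3766 + 2846 + 3008 + 2837 + 1652 = 17469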